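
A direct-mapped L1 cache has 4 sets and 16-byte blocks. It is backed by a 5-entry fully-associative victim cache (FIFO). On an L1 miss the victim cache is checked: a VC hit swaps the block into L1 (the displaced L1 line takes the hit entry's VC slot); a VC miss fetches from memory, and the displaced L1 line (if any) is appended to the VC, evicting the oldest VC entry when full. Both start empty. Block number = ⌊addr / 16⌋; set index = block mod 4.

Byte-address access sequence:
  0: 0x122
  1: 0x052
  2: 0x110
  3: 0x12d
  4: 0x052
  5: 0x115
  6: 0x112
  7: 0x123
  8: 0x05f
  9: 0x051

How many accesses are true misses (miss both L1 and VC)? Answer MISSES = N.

MISSES = 3

0: 0x122 (blk 18, set 2) → MISS  vc=[]
1: 0x52 (blk 5, set 1) → MISS  vc=[]
2: 0x110 (blk 17, set 1) → MISS  vc=[5]
3: 0x12d (blk 18, set 2) → L1-HIT  vc=[5]
4: 0x52 (blk 5, set 1) → VC-HIT  vc=[17]
5: 0x115 (blk 17, set 1) → VC-HIT  vc=[5]
6: 0x112 (blk 17, set 1) → L1-HIT  vc=[5]
7: 0x123 (blk 18, set 2) → L1-HIT  vc=[5]
8: 0x5f (blk 5, set 1) → VC-HIT  vc=[17]
9: 0x51 (blk 5, set 1) → L1-HIT  vc=[17]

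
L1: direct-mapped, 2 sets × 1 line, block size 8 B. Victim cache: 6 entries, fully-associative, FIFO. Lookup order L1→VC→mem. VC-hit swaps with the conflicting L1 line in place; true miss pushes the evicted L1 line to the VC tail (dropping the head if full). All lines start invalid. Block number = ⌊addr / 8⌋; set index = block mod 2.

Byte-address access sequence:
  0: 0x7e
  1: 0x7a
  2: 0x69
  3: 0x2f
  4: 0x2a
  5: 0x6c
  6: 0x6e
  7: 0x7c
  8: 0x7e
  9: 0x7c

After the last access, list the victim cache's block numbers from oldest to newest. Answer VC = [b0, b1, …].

VC = [13, 5]

#0 0x7e→b15/s1 MISS; vc=[]
#1 0x7a→b15/s1 L1-HIT; vc=[]
#2 0x69→b13/s1 MISS; vc=[15]
#3 0x2f→b5/s1 MISS; vc=[15,13]
#4 0x2a→b5/s1 L1-HIT; vc=[15,13]
#5 0x6c→b13/s1 VC-HIT; vc=[15,5]
#6 0x6e→b13/s1 L1-HIT; vc=[15,5]
#7 0x7c→b15/s1 VC-HIT; vc=[13,5]
#8 0x7e→b15/s1 L1-HIT; vc=[13,5]
#9 0x7c→b15/s1 L1-HIT; vc=[13,5]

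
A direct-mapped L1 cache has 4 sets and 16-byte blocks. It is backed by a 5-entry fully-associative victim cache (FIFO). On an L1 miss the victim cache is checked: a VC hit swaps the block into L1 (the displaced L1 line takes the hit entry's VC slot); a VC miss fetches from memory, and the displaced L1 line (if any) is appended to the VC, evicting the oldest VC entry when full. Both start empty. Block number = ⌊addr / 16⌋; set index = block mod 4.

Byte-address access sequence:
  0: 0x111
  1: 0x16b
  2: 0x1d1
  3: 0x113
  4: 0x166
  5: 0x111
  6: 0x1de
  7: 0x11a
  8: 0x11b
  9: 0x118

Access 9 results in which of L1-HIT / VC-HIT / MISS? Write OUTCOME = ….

OUTCOME = L1-HIT

0: 0x111 (blk 17, set 1) → MISS  vc=[]
1: 0x16b (blk 22, set 2) → MISS  vc=[]
2: 0x1d1 (blk 29, set 1) → MISS  vc=[17]
3: 0x113 (blk 17, set 1) → VC-HIT  vc=[29]
4: 0x166 (blk 22, set 2) → L1-HIT  vc=[29]
5: 0x111 (blk 17, set 1) → L1-HIT  vc=[29]
6: 0x1de (blk 29, set 1) → VC-HIT  vc=[17]
7: 0x11a (blk 17, set 1) → VC-HIT  vc=[29]
8: 0x11b (blk 17, set 1) → L1-HIT  vc=[29]
9: 0x118 (blk 17, set 1) → L1-HIT  vc=[29]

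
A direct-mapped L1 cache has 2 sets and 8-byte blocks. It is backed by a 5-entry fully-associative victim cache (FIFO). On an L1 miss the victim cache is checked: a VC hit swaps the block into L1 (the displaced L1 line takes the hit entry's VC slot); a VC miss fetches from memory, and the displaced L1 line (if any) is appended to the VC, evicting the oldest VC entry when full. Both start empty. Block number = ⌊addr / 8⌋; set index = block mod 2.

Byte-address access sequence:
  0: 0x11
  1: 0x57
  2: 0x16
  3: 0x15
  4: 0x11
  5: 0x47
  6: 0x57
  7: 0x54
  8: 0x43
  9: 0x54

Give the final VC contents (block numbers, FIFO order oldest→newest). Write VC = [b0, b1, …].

  [0] addr=0x11 blk=2 s=0: MISS | VC []
  [1] addr=0x57 blk=10 s=0: MISS | VC [2]
  [2] addr=0x16 blk=2 s=0: VC-HIT | VC [10]
  [3] addr=0x15 blk=2 s=0: L1-HIT | VC [10]
  [4] addr=0x11 blk=2 s=0: L1-HIT | VC [10]
  [5] addr=0x47 blk=8 s=0: MISS | VC [10, 2]
  [6] addr=0x57 blk=10 s=0: VC-HIT | VC [8, 2]
  [7] addr=0x54 blk=10 s=0: L1-HIT | VC [8, 2]
  [8] addr=0x43 blk=8 s=0: VC-HIT | VC [10, 2]
  [9] addr=0x54 blk=10 s=0: VC-HIT | VC [8, 2]

VC = [8, 2]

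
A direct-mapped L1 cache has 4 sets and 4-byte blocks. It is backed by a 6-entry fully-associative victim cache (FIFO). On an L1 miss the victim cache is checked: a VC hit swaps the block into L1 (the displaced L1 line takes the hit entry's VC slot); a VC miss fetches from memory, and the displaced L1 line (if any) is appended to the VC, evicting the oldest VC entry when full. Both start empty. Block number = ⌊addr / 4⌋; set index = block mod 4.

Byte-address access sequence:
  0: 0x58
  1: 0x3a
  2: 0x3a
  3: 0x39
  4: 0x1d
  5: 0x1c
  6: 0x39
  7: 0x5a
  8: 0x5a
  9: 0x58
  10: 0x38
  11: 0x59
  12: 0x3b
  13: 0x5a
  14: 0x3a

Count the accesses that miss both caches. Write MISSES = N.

  [0] addr=0x58 blk=22 s=2: MISS | VC []
  [1] addr=0x3a blk=14 s=2: MISS | VC [22]
  [2] addr=0x3a blk=14 s=2: L1-HIT | VC [22]
  [3] addr=0x39 blk=14 s=2: L1-HIT | VC [22]
  [4] addr=0x1d blk=7 s=3: MISS | VC [22]
  [5] addr=0x1c blk=7 s=3: L1-HIT | VC [22]
  [6] addr=0x39 blk=14 s=2: L1-HIT | VC [22]
  [7] addr=0x5a blk=22 s=2: VC-HIT | VC [14]
  [8] addr=0x5a blk=22 s=2: L1-HIT | VC [14]
  [9] addr=0x58 blk=22 s=2: L1-HIT | VC [14]
  [10] addr=0x38 blk=14 s=2: VC-HIT | VC [22]
  [11] addr=0x59 blk=22 s=2: VC-HIT | VC [14]
  [12] addr=0x3b blk=14 s=2: VC-HIT | VC [22]
  [13] addr=0x5a blk=22 s=2: VC-HIT | VC [14]
  [14] addr=0x3a blk=14 s=2: VC-HIT | VC [22]

MISSES = 3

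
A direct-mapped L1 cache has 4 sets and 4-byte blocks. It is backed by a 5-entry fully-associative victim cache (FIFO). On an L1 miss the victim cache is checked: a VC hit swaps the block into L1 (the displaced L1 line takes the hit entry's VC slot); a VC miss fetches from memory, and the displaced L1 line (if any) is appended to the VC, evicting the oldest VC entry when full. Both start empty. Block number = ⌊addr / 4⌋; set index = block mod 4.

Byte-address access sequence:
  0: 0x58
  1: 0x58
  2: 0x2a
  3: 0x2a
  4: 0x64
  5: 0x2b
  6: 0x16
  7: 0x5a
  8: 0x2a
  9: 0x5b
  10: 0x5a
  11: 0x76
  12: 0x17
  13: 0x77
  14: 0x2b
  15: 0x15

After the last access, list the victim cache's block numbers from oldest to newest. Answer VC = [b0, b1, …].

VC = [22, 25, 29]

#0 0x58→b22/s2 MISS; vc=[]
#1 0x58→b22/s2 L1-HIT; vc=[]
#2 0x2a→b10/s2 MISS; vc=[22]
#3 0x2a→b10/s2 L1-HIT; vc=[22]
#4 0x64→b25/s1 MISS; vc=[22]
#5 0x2b→b10/s2 L1-HIT; vc=[22]
#6 0x16→b5/s1 MISS; vc=[22,25]
#7 0x5a→b22/s2 VC-HIT; vc=[10,25]
#8 0x2a→b10/s2 VC-HIT; vc=[22,25]
#9 0x5b→b22/s2 VC-HIT; vc=[10,25]
#10 0x5a→b22/s2 L1-HIT; vc=[10,25]
#11 0x76→b29/s1 MISS; vc=[10,25,5]
#12 0x17→b5/s1 VC-HIT; vc=[10,25,29]
#13 0x77→b29/s1 VC-HIT; vc=[10,25,5]
#14 0x2b→b10/s2 VC-HIT; vc=[22,25,5]
#15 0x15→b5/s1 VC-HIT; vc=[22,25,29]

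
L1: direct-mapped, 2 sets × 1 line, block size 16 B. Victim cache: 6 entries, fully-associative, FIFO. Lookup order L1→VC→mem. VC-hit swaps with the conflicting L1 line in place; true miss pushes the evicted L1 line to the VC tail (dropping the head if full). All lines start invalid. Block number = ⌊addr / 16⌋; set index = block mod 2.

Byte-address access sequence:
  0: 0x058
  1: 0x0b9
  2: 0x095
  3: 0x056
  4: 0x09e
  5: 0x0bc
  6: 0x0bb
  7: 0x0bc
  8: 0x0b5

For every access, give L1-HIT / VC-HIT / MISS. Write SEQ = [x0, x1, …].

SEQ = [MISS, MISS, MISS, VC-HIT, VC-HIT, VC-HIT, L1-HIT, L1-HIT, L1-HIT]

0: 0x58 (blk 5, set 1) → MISS  vc=[]
1: 0xb9 (blk 11, set 1) → MISS  vc=[5]
2: 0x95 (blk 9, set 1) → MISS  vc=[5, 11]
3: 0x56 (blk 5, set 1) → VC-HIT  vc=[9, 11]
4: 0x9e (blk 9, set 1) → VC-HIT  vc=[5, 11]
5: 0xbc (blk 11, set 1) → VC-HIT  vc=[5, 9]
6: 0xbb (blk 11, set 1) → L1-HIT  vc=[5, 9]
7: 0xbc (blk 11, set 1) → L1-HIT  vc=[5, 9]
8: 0xb5 (blk 11, set 1) → L1-HIT  vc=[5, 9]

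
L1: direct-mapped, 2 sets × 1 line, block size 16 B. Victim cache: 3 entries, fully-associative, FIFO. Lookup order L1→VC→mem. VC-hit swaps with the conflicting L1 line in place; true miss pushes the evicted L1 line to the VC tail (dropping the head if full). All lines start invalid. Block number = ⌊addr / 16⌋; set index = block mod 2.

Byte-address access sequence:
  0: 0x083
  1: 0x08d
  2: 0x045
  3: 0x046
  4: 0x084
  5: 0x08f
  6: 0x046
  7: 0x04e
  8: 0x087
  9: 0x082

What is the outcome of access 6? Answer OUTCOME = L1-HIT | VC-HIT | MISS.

OUTCOME = VC-HIT

  [0] addr=0x83 blk=8 s=0: MISS | VC []
  [1] addr=0x8d blk=8 s=0: L1-HIT | VC []
  [2] addr=0x45 blk=4 s=0: MISS | VC [8]
  [3] addr=0x46 blk=4 s=0: L1-HIT | VC [8]
  [4] addr=0x84 blk=8 s=0: VC-HIT | VC [4]
  [5] addr=0x8f blk=8 s=0: L1-HIT | VC [4]
  [6] addr=0x46 blk=4 s=0: VC-HIT | VC [8]
  [7] addr=0x4e blk=4 s=0: L1-HIT | VC [8]
  [8] addr=0x87 blk=8 s=0: VC-HIT | VC [4]
  [9] addr=0x82 blk=8 s=0: L1-HIT | VC [4]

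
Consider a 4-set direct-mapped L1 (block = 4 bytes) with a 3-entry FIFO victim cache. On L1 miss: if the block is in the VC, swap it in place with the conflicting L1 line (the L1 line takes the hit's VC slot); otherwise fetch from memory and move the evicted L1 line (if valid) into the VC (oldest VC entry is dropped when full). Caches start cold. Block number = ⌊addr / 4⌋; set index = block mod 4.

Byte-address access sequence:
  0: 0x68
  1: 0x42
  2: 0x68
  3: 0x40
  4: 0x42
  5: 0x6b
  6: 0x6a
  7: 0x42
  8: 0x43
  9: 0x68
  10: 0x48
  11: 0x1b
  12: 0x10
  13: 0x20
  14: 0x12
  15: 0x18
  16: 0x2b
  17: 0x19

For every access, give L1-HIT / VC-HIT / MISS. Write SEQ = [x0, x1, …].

SEQ = [MISS, MISS, L1-HIT, L1-HIT, L1-HIT, L1-HIT, L1-HIT, L1-HIT, L1-HIT, L1-HIT, MISS, MISS, MISS, MISS, VC-HIT, L1-HIT, MISS, VC-HIT]

  [0] addr=0x68 blk=26 s=2: MISS | VC []
  [1] addr=0x42 blk=16 s=0: MISS | VC []
  [2] addr=0x68 blk=26 s=2: L1-HIT | VC []
  [3] addr=0x40 blk=16 s=0: L1-HIT | VC []
  [4] addr=0x42 blk=16 s=0: L1-HIT | VC []
  [5] addr=0x6b blk=26 s=2: L1-HIT | VC []
  [6] addr=0x6a blk=26 s=2: L1-HIT | VC []
  [7] addr=0x42 blk=16 s=0: L1-HIT | VC []
  [8] addr=0x43 blk=16 s=0: L1-HIT | VC []
  [9] addr=0x68 blk=26 s=2: L1-HIT | VC []
  [10] addr=0x48 blk=18 s=2: MISS | VC [26]
  [11] addr=0x1b blk=6 s=2: MISS | VC [26, 18]
  [12] addr=0x10 blk=4 s=0: MISS | VC [26, 18, 16]
  [13] addr=0x20 blk=8 s=0: MISS | VC [18, 16, 4]
  [14] addr=0x12 blk=4 s=0: VC-HIT | VC [18, 16, 8]
  [15] addr=0x18 blk=6 s=2: L1-HIT | VC [18, 16, 8]
  [16] addr=0x2b blk=10 s=2: MISS | VC [16, 8, 6]
  [17] addr=0x19 blk=6 s=2: VC-HIT | VC [16, 8, 10]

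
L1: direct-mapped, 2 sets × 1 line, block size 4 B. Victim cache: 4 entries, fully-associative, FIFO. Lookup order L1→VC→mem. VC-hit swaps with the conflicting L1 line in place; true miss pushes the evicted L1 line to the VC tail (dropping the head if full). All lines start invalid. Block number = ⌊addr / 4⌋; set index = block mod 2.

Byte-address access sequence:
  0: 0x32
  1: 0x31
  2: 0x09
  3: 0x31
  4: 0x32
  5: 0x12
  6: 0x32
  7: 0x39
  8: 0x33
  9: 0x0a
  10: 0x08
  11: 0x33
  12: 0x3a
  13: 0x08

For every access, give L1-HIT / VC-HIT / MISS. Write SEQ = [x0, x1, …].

SEQ = [MISS, L1-HIT, MISS, VC-HIT, L1-HIT, MISS, VC-HIT, MISS, VC-HIT, VC-HIT, L1-HIT, VC-HIT, VC-HIT, VC-HIT]

  [0] addr=0x32 blk=12 s=0: MISS | VC []
  [1] addr=0x31 blk=12 s=0: L1-HIT | VC []
  [2] addr=0x9 blk=2 s=0: MISS | VC [12]
  [3] addr=0x31 blk=12 s=0: VC-HIT | VC [2]
  [4] addr=0x32 blk=12 s=0: L1-HIT | VC [2]
  [5] addr=0x12 blk=4 s=0: MISS | VC [2, 12]
  [6] addr=0x32 blk=12 s=0: VC-HIT | VC [2, 4]
  [7] addr=0x39 blk=14 s=0: MISS | VC [2, 4, 12]
  [8] addr=0x33 blk=12 s=0: VC-HIT | VC [2, 4, 14]
  [9] addr=0xa blk=2 s=0: VC-HIT | VC [12, 4, 14]
  [10] addr=0x8 blk=2 s=0: L1-HIT | VC [12, 4, 14]
  [11] addr=0x33 blk=12 s=0: VC-HIT | VC [2, 4, 14]
  [12] addr=0x3a blk=14 s=0: VC-HIT | VC [2, 4, 12]
  [13] addr=0x8 blk=2 s=0: VC-HIT | VC [14, 4, 12]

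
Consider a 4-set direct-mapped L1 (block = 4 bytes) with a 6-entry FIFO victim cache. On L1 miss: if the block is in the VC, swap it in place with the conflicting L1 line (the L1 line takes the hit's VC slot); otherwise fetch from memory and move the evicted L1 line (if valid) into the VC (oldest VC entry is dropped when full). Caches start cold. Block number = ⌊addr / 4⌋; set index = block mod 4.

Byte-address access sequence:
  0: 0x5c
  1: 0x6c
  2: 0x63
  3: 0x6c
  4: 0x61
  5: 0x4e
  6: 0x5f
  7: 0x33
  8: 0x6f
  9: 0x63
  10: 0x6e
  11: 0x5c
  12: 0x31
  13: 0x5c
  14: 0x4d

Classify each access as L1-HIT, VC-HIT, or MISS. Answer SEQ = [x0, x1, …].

SEQ = [MISS, MISS, MISS, L1-HIT, L1-HIT, MISS, VC-HIT, MISS, VC-HIT, VC-HIT, L1-HIT, VC-HIT, VC-HIT, L1-HIT, VC-HIT]

  [0] addr=0x5c blk=23 s=3: MISS | VC []
  [1] addr=0x6c blk=27 s=3: MISS | VC [23]
  [2] addr=0x63 blk=24 s=0: MISS | VC [23]
  [3] addr=0x6c blk=27 s=3: L1-HIT | VC [23]
  [4] addr=0x61 blk=24 s=0: L1-HIT | VC [23]
  [5] addr=0x4e blk=19 s=3: MISS | VC [23, 27]
  [6] addr=0x5f blk=23 s=3: VC-HIT | VC [19, 27]
  [7] addr=0x33 blk=12 s=0: MISS | VC [19, 27, 24]
  [8] addr=0x6f blk=27 s=3: VC-HIT | VC [19, 23, 24]
  [9] addr=0x63 blk=24 s=0: VC-HIT | VC [19, 23, 12]
  [10] addr=0x6e blk=27 s=3: L1-HIT | VC [19, 23, 12]
  [11] addr=0x5c blk=23 s=3: VC-HIT | VC [19, 27, 12]
  [12] addr=0x31 blk=12 s=0: VC-HIT | VC [19, 27, 24]
  [13] addr=0x5c blk=23 s=3: L1-HIT | VC [19, 27, 24]
  [14] addr=0x4d blk=19 s=3: VC-HIT | VC [23, 27, 24]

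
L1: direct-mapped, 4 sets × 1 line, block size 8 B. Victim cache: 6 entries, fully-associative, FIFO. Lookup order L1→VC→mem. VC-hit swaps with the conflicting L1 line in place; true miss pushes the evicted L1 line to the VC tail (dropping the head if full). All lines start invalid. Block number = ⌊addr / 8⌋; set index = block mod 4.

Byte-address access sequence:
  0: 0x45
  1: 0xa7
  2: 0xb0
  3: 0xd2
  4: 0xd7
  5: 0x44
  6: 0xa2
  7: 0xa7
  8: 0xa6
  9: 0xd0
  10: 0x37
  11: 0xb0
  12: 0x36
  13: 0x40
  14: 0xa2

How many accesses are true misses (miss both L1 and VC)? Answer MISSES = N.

MISSES = 5

  [0] addr=0x45 blk=8 s=0: MISS | VC []
  [1] addr=0xa7 blk=20 s=0: MISS | VC [8]
  [2] addr=0xb0 blk=22 s=2: MISS | VC [8]
  [3] addr=0xd2 blk=26 s=2: MISS | VC [8, 22]
  [4] addr=0xd7 blk=26 s=2: L1-HIT | VC [8, 22]
  [5] addr=0x44 blk=8 s=0: VC-HIT | VC [20, 22]
  [6] addr=0xa2 blk=20 s=0: VC-HIT | VC [8, 22]
  [7] addr=0xa7 blk=20 s=0: L1-HIT | VC [8, 22]
  [8] addr=0xa6 blk=20 s=0: L1-HIT | VC [8, 22]
  [9] addr=0xd0 blk=26 s=2: L1-HIT | VC [8, 22]
  [10] addr=0x37 blk=6 s=2: MISS | VC [8, 22, 26]
  [11] addr=0xb0 blk=22 s=2: VC-HIT | VC [8, 6, 26]
  [12] addr=0x36 blk=6 s=2: VC-HIT | VC [8, 22, 26]
  [13] addr=0x40 blk=8 s=0: VC-HIT | VC [20, 22, 26]
  [14] addr=0xa2 blk=20 s=0: VC-HIT | VC [8, 22, 26]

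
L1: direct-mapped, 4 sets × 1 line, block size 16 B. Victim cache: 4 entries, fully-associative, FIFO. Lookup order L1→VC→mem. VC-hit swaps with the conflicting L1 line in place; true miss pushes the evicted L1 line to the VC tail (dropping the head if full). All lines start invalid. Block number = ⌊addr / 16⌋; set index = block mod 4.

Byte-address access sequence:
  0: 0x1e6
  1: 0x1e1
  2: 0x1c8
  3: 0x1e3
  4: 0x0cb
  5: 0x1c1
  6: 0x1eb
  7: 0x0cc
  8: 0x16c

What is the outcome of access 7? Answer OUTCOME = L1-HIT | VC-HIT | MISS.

OUTCOME = VC-HIT

#0 0x1e6→b30/s2 MISS; vc=[]
#1 0x1e1→b30/s2 L1-HIT; vc=[]
#2 0x1c8→b28/s0 MISS; vc=[]
#3 0x1e3→b30/s2 L1-HIT; vc=[]
#4 0xcb→b12/s0 MISS; vc=[28]
#5 0x1c1→b28/s0 VC-HIT; vc=[12]
#6 0x1eb→b30/s2 L1-HIT; vc=[12]
#7 0xcc→b12/s0 VC-HIT; vc=[28]
#8 0x16c→b22/s2 MISS; vc=[28,30]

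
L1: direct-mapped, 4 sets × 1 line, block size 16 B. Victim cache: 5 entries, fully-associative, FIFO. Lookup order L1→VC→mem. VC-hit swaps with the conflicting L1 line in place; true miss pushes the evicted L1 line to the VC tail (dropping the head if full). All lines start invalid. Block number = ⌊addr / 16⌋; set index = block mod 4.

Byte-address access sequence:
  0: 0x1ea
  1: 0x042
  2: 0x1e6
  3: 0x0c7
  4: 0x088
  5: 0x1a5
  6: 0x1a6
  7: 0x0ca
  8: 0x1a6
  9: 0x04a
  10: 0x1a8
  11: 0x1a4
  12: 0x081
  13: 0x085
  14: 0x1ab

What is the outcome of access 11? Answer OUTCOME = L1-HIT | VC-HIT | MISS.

  [0] addr=0x1ea blk=30 s=2: MISS | VC []
  [1] addr=0x42 blk=4 s=0: MISS | VC []
  [2] addr=0x1e6 blk=30 s=2: L1-HIT | VC []
  [3] addr=0xc7 blk=12 s=0: MISS | VC [4]
  [4] addr=0x88 blk=8 s=0: MISS | VC [4, 12]
  [5] addr=0x1a5 blk=26 s=2: MISS | VC [4, 12, 30]
  [6] addr=0x1a6 blk=26 s=2: L1-HIT | VC [4, 12, 30]
  [7] addr=0xca blk=12 s=0: VC-HIT | VC [4, 8, 30]
  [8] addr=0x1a6 blk=26 s=2: L1-HIT | VC [4, 8, 30]
  [9] addr=0x4a blk=4 s=0: VC-HIT | VC [12, 8, 30]
  [10] addr=0x1a8 blk=26 s=2: L1-HIT | VC [12, 8, 30]
  [11] addr=0x1a4 blk=26 s=2: L1-HIT | VC [12, 8, 30]
  [12] addr=0x81 blk=8 s=0: VC-HIT | VC [12, 4, 30]
  [13] addr=0x85 blk=8 s=0: L1-HIT | VC [12, 4, 30]
  [14] addr=0x1ab blk=26 s=2: L1-HIT | VC [12, 4, 30]

OUTCOME = L1-HIT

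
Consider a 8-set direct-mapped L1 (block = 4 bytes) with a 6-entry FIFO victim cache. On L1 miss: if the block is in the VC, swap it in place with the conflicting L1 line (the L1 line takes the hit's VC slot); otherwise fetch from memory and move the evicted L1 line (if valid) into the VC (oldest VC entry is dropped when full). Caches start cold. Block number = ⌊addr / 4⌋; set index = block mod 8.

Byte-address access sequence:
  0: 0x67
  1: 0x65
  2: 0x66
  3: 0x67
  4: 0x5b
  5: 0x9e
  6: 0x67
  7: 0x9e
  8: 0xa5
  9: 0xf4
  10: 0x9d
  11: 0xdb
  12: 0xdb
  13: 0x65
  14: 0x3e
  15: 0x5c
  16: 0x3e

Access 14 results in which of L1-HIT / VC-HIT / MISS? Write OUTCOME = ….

  [0] addr=0x67 blk=25 s=1: MISS | VC []
  [1] addr=0x65 blk=25 s=1: L1-HIT | VC []
  [2] addr=0x66 blk=25 s=1: L1-HIT | VC []
  [3] addr=0x67 blk=25 s=1: L1-HIT | VC []
  [4] addr=0x5b blk=22 s=6: MISS | VC []
  [5] addr=0x9e blk=39 s=7: MISS | VC []
  [6] addr=0x67 blk=25 s=1: L1-HIT | VC []
  [7] addr=0x9e blk=39 s=7: L1-HIT | VC []
  [8] addr=0xa5 blk=41 s=1: MISS | VC [25]
  [9] addr=0xf4 blk=61 s=5: MISS | VC [25]
  [10] addr=0x9d blk=39 s=7: L1-HIT | VC [25]
  [11] addr=0xdb blk=54 s=6: MISS | VC [25, 22]
  [12] addr=0xdb blk=54 s=6: L1-HIT | VC [25, 22]
  [13] addr=0x65 blk=25 s=1: VC-HIT | VC [41, 22]
  [14] addr=0x3e blk=15 s=7: MISS | VC [41, 22, 39]
  [15] addr=0x5c blk=23 s=7: MISS | VC [41, 22, 39, 15]
  [16] addr=0x3e blk=15 s=7: VC-HIT | VC [41, 22, 39, 23]

OUTCOME = MISS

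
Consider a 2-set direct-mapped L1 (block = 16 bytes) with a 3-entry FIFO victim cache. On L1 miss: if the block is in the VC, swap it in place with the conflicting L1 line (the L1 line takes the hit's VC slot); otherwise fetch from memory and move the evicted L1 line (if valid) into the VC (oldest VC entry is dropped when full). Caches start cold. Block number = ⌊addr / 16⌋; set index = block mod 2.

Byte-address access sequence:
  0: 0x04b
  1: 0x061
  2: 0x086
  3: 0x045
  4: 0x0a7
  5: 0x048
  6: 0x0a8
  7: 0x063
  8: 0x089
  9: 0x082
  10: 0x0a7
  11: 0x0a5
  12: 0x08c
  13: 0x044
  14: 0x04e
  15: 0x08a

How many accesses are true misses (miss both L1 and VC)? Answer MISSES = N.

MISSES = 4

#0 0x4b→b4/s0 MISS; vc=[]
#1 0x61→b6/s0 MISS; vc=[4]
#2 0x86→b8/s0 MISS; vc=[4,6]
#3 0x45→b4/s0 VC-HIT; vc=[8,6]
#4 0xa7→b10/s0 MISS; vc=[8,6,4]
#5 0x48→b4/s0 VC-HIT; vc=[8,6,10]
#6 0xa8→b10/s0 VC-HIT; vc=[8,6,4]
#7 0x63→b6/s0 VC-HIT; vc=[8,10,4]
#8 0x89→b8/s0 VC-HIT; vc=[6,10,4]
#9 0x82→b8/s0 L1-HIT; vc=[6,10,4]
#10 0xa7→b10/s0 VC-HIT; vc=[6,8,4]
#11 0xa5→b10/s0 L1-HIT; vc=[6,8,4]
#12 0x8c→b8/s0 VC-HIT; vc=[6,10,4]
#13 0x44→b4/s0 VC-HIT; vc=[6,10,8]
#14 0x4e→b4/s0 L1-HIT; vc=[6,10,8]
#15 0x8a→b8/s0 VC-HIT; vc=[6,10,4]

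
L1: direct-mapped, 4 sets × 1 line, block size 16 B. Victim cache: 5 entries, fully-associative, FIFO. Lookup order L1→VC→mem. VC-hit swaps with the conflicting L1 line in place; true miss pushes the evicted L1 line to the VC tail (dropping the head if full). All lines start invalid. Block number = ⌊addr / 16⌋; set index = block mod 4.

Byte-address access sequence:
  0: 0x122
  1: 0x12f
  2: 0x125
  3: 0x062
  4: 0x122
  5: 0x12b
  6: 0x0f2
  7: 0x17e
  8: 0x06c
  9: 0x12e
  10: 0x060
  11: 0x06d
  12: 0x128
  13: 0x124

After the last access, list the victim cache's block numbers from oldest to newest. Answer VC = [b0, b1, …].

VC = [6, 15]

#0 0x122→b18/s2 MISS; vc=[]
#1 0x12f→b18/s2 L1-HIT; vc=[]
#2 0x125→b18/s2 L1-HIT; vc=[]
#3 0x62→b6/s2 MISS; vc=[18]
#4 0x122→b18/s2 VC-HIT; vc=[6]
#5 0x12b→b18/s2 L1-HIT; vc=[6]
#6 0xf2→b15/s3 MISS; vc=[6]
#7 0x17e→b23/s3 MISS; vc=[6,15]
#8 0x6c→b6/s2 VC-HIT; vc=[18,15]
#9 0x12e→b18/s2 VC-HIT; vc=[6,15]
#10 0x60→b6/s2 VC-HIT; vc=[18,15]
#11 0x6d→b6/s2 L1-HIT; vc=[18,15]
#12 0x128→b18/s2 VC-HIT; vc=[6,15]
#13 0x124→b18/s2 L1-HIT; vc=[6,15]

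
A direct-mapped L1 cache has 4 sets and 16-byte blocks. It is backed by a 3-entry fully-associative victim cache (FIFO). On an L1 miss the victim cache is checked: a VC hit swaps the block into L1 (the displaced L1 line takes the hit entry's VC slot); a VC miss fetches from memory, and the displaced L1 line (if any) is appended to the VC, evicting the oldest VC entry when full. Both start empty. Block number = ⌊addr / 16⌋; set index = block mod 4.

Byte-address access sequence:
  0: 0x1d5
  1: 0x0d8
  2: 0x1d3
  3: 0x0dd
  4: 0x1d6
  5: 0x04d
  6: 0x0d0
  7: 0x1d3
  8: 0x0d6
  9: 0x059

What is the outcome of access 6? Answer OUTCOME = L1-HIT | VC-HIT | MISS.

  [0] addr=0x1d5 blk=29 s=1: MISS | VC []
  [1] addr=0xd8 blk=13 s=1: MISS | VC [29]
  [2] addr=0x1d3 blk=29 s=1: VC-HIT | VC [13]
  [3] addr=0xdd blk=13 s=1: VC-HIT | VC [29]
  [4] addr=0x1d6 blk=29 s=1: VC-HIT | VC [13]
  [5] addr=0x4d blk=4 s=0: MISS | VC [13]
  [6] addr=0xd0 blk=13 s=1: VC-HIT | VC [29]
  [7] addr=0x1d3 blk=29 s=1: VC-HIT | VC [13]
  [8] addr=0xd6 blk=13 s=1: VC-HIT | VC [29]
  [9] addr=0x59 blk=5 s=1: MISS | VC [29, 13]

OUTCOME = VC-HIT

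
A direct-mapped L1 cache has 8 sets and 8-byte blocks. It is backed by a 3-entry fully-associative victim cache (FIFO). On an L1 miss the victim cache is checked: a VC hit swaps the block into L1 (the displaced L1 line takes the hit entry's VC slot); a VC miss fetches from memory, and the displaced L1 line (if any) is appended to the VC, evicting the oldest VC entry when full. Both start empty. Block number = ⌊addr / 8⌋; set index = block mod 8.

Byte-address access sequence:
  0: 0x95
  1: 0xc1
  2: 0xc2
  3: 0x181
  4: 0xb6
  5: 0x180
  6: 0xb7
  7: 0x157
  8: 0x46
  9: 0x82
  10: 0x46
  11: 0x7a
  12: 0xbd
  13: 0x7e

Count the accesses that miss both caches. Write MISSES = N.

#0 0x95→b18/s2 MISS; vc=[]
#1 0xc1→b24/s0 MISS; vc=[]
#2 0xc2→b24/s0 L1-HIT; vc=[]
#3 0x181→b48/s0 MISS; vc=[24]
#4 0xb6→b22/s6 MISS; vc=[24]
#5 0x180→b48/s0 L1-HIT; vc=[24]
#6 0xb7→b22/s6 L1-HIT; vc=[24]
#7 0x157→b42/s2 MISS; vc=[24,18]
#8 0x46→b8/s0 MISS; vc=[24,18,48]
#9 0x82→b16/s0 MISS; vc=[18,48,8]
#10 0x46→b8/s0 VC-HIT; vc=[18,48,16]
#11 0x7a→b15/s7 MISS; vc=[18,48,16]
#12 0xbd→b23/s7 MISS; vc=[48,16,15]
#13 0x7e→b15/s7 VC-HIT; vc=[48,16,23]

MISSES = 9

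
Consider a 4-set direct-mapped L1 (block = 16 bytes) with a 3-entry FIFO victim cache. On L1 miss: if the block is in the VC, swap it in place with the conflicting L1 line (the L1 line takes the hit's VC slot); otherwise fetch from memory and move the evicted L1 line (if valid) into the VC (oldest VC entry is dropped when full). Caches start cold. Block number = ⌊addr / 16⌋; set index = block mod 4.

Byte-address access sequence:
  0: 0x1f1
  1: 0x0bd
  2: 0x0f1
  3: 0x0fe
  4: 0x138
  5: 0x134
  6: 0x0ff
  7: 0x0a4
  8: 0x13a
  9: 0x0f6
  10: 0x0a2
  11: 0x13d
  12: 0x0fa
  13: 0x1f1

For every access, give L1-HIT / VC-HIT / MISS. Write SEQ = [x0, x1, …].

  [0] addr=0x1f1 blk=31 s=3: MISS | VC []
  [1] addr=0xbd blk=11 s=3: MISS | VC [31]
  [2] addr=0xf1 blk=15 s=3: MISS | VC [31, 11]
  [3] addr=0xfe blk=15 s=3: L1-HIT | VC [31, 11]
  [4] addr=0x138 blk=19 s=3: MISS | VC [31, 11, 15]
  [5] addr=0x134 blk=19 s=3: L1-HIT | VC [31, 11, 15]
  [6] addr=0xff blk=15 s=3: VC-HIT | VC [31, 11, 19]
  [7] addr=0xa4 blk=10 s=2: MISS | VC [31, 11, 19]
  [8] addr=0x13a blk=19 s=3: VC-HIT | VC [31, 11, 15]
  [9] addr=0xf6 blk=15 s=3: VC-HIT | VC [31, 11, 19]
  [10] addr=0xa2 blk=10 s=2: L1-HIT | VC [31, 11, 19]
  [11] addr=0x13d blk=19 s=3: VC-HIT | VC [31, 11, 15]
  [12] addr=0xfa blk=15 s=3: VC-HIT | VC [31, 11, 19]
  [13] addr=0x1f1 blk=31 s=3: VC-HIT | VC [15, 11, 19]

SEQ = [MISS, MISS, MISS, L1-HIT, MISS, L1-HIT, VC-HIT, MISS, VC-HIT, VC-HIT, L1-HIT, VC-HIT, VC-HIT, VC-HIT]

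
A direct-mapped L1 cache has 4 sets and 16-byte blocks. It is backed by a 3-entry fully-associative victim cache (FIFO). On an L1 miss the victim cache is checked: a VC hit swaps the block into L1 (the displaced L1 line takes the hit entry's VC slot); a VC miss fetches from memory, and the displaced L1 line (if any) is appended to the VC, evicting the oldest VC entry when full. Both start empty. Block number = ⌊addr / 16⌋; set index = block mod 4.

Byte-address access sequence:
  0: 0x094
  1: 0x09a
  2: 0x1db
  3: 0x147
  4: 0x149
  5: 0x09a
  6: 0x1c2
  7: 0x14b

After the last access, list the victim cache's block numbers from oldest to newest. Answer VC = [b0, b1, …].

VC = [29, 28]

  [0] addr=0x94 blk=9 s=1: MISS | VC []
  [1] addr=0x9a blk=9 s=1: L1-HIT | VC []
  [2] addr=0x1db blk=29 s=1: MISS | VC [9]
  [3] addr=0x147 blk=20 s=0: MISS | VC [9]
  [4] addr=0x149 blk=20 s=0: L1-HIT | VC [9]
  [5] addr=0x9a blk=9 s=1: VC-HIT | VC [29]
  [6] addr=0x1c2 blk=28 s=0: MISS | VC [29, 20]
  [7] addr=0x14b blk=20 s=0: VC-HIT | VC [29, 28]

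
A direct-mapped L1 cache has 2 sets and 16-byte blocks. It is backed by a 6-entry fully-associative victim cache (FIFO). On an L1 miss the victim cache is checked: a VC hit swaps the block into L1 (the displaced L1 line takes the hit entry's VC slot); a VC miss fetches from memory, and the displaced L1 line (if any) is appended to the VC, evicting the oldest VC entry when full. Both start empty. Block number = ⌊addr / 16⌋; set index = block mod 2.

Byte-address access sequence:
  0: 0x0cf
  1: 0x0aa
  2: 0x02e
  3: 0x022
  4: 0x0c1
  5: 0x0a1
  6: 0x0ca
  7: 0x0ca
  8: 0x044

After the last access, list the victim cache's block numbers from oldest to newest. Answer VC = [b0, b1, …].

0: 0xcf (blk 12, set 0) → MISS  vc=[]
1: 0xaa (blk 10, set 0) → MISS  vc=[12]
2: 0x2e (blk 2, set 0) → MISS  vc=[12, 10]
3: 0x22 (blk 2, set 0) → L1-HIT  vc=[12, 10]
4: 0xc1 (blk 12, set 0) → VC-HIT  vc=[2, 10]
5: 0xa1 (blk 10, set 0) → VC-HIT  vc=[2, 12]
6: 0xca (blk 12, set 0) → VC-HIT  vc=[2, 10]
7: 0xca (blk 12, set 0) → L1-HIT  vc=[2, 10]
8: 0x44 (blk 4, set 0) → MISS  vc=[2, 10, 12]

VC = [2, 10, 12]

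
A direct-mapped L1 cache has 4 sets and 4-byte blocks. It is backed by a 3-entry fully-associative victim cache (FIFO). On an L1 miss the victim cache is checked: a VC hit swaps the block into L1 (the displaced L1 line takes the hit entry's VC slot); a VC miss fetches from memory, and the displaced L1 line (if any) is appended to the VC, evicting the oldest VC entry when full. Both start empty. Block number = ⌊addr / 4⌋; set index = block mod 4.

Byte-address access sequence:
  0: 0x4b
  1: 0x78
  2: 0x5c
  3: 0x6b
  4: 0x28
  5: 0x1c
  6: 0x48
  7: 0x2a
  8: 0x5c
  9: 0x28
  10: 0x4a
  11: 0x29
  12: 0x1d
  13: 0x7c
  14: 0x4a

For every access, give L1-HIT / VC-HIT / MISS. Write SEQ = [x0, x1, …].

SEQ = [MISS, MISS, MISS, MISS, MISS, MISS, MISS, VC-HIT, VC-HIT, L1-HIT, VC-HIT, VC-HIT, VC-HIT, MISS, VC-HIT]

#0 0x4b→b18/s2 MISS; vc=[]
#1 0x78→b30/s2 MISS; vc=[18]
#2 0x5c→b23/s3 MISS; vc=[18]
#3 0x6b→b26/s2 MISS; vc=[18,30]
#4 0x28→b10/s2 MISS; vc=[18,30,26]
#5 0x1c→b7/s3 MISS; vc=[30,26,23]
#6 0x48→b18/s2 MISS; vc=[26,23,10]
#7 0x2a→b10/s2 VC-HIT; vc=[26,23,18]
#8 0x5c→b23/s3 VC-HIT; vc=[26,7,18]
#9 0x28→b10/s2 L1-HIT; vc=[26,7,18]
#10 0x4a→b18/s2 VC-HIT; vc=[26,7,10]
#11 0x29→b10/s2 VC-HIT; vc=[26,7,18]
#12 0x1d→b7/s3 VC-HIT; vc=[26,23,18]
#13 0x7c→b31/s3 MISS; vc=[23,18,7]
#14 0x4a→b18/s2 VC-HIT; vc=[23,10,7]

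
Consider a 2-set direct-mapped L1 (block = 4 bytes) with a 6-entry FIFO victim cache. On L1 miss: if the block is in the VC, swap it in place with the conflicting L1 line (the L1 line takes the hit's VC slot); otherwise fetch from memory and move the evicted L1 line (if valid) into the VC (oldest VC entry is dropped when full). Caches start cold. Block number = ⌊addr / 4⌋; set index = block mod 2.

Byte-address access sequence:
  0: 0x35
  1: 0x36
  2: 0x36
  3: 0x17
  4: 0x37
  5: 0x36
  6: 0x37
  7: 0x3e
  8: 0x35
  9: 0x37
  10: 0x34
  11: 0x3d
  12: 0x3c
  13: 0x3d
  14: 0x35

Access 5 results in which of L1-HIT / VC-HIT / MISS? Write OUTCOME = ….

#0 0x35→b13/s1 MISS; vc=[]
#1 0x36→b13/s1 L1-HIT; vc=[]
#2 0x36→b13/s1 L1-HIT; vc=[]
#3 0x17→b5/s1 MISS; vc=[13]
#4 0x37→b13/s1 VC-HIT; vc=[5]
#5 0x36→b13/s1 L1-HIT; vc=[5]
#6 0x37→b13/s1 L1-HIT; vc=[5]
#7 0x3e→b15/s1 MISS; vc=[5,13]
#8 0x35→b13/s1 VC-HIT; vc=[5,15]
#9 0x37→b13/s1 L1-HIT; vc=[5,15]
#10 0x34→b13/s1 L1-HIT; vc=[5,15]
#11 0x3d→b15/s1 VC-HIT; vc=[5,13]
#12 0x3c→b15/s1 L1-HIT; vc=[5,13]
#13 0x3d→b15/s1 L1-HIT; vc=[5,13]
#14 0x35→b13/s1 VC-HIT; vc=[5,15]

OUTCOME = L1-HIT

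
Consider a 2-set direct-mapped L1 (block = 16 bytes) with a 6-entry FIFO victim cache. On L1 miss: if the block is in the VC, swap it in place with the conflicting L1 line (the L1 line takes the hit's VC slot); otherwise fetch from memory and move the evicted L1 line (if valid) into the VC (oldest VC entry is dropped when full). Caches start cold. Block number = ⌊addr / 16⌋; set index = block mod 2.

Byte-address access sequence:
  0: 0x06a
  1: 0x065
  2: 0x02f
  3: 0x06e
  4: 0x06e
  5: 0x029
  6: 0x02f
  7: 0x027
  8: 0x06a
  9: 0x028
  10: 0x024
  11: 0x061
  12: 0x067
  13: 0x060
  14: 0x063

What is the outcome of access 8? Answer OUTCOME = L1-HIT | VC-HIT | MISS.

#0 0x6a→b6/s0 MISS; vc=[]
#1 0x65→b6/s0 L1-HIT; vc=[]
#2 0x2f→b2/s0 MISS; vc=[6]
#3 0x6e→b6/s0 VC-HIT; vc=[2]
#4 0x6e→b6/s0 L1-HIT; vc=[2]
#5 0x29→b2/s0 VC-HIT; vc=[6]
#6 0x2f→b2/s0 L1-HIT; vc=[6]
#7 0x27→b2/s0 L1-HIT; vc=[6]
#8 0x6a→b6/s0 VC-HIT; vc=[2]
#9 0x28→b2/s0 VC-HIT; vc=[6]
#10 0x24→b2/s0 L1-HIT; vc=[6]
#11 0x61→b6/s0 VC-HIT; vc=[2]
#12 0x67→b6/s0 L1-HIT; vc=[2]
#13 0x60→b6/s0 L1-HIT; vc=[2]
#14 0x63→b6/s0 L1-HIT; vc=[2]

OUTCOME = VC-HIT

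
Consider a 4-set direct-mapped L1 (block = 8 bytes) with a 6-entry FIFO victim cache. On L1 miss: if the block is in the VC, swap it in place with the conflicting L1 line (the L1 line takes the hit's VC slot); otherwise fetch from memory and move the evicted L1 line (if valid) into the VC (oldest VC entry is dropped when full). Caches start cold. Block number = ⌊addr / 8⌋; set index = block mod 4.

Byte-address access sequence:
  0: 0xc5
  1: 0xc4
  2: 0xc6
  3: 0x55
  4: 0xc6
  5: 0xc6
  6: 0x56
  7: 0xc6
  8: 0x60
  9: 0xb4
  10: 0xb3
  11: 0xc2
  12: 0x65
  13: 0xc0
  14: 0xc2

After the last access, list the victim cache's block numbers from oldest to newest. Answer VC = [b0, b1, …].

VC = [12, 10]

0: 0xc5 (blk 24, set 0) → MISS  vc=[]
1: 0xc4 (blk 24, set 0) → L1-HIT  vc=[]
2: 0xc6 (blk 24, set 0) → L1-HIT  vc=[]
3: 0x55 (blk 10, set 2) → MISS  vc=[]
4: 0xc6 (blk 24, set 0) → L1-HIT  vc=[]
5: 0xc6 (blk 24, set 0) → L1-HIT  vc=[]
6: 0x56 (blk 10, set 2) → L1-HIT  vc=[]
7: 0xc6 (blk 24, set 0) → L1-HIT  vc=[]
8: 0x60 (blk 12, set 0) → MISS  vc=[24]
9: 0xb4 (blk 22, set 2) → MISS  vc=[24, 10]
10: 0xb3 (blk 22, set 2) → L1-HIT  vc=[24, 10]
11: 0xc2 (blk 24, set 0) → VC-HIT  vc=[12, 10]
12: 0x65 (blk 12, set 0) → VC-HIT  vc=[24, 10]
13: 0xc0 (blk 24, set 0) → VC-HIT  vc=[12, 10]
14: 0xc2 (blk 24, set 0) → L1-HIT  vc=[12, 10]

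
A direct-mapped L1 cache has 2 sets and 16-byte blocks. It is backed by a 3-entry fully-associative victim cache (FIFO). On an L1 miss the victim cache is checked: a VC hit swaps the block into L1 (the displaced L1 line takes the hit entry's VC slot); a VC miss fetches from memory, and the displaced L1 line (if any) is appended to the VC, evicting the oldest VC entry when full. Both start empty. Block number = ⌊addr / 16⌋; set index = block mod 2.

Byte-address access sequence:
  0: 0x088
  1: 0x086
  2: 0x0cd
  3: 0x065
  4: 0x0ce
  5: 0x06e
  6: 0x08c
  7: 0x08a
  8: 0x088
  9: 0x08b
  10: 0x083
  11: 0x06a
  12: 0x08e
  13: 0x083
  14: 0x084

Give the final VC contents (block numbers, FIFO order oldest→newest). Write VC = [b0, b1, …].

  [0] addr=0x88 blk=8 s=0: MISS | VC []
  [1] addr=0x86 blk=8 s=0: L1-HIT | VC []
  [2] addr=0xcd blk=12 s=0: MISS | VC [8]
  [3] addr=0x65 blk=6 s=0: MISS | VC [8, 12]
  [4] addr=0xce blk=12 s=0: VC-HIT | VC [8, 6]
  [5] addr=0x6e blk=6 s=0: VC-HIT | VC [8, 12]
  [6] addr=0x8c blk=8 s=0: VC-HIT | VC [6, 12]
  [7] addr=0x8a blk=8 s=0: L1-HIT | VC [6, 12]
  [8] addr=0x88 blk=8 s=0: L1-HIT | VC [6, 12]
  [9] addr=0x8b blk=8 s=0: L1-HIT | VC [6, 12]
  [10] addr=0x83 blk=8 s=0: L1-HIT | VC [6, 12]
  [11] addr=0x6a blk=6 s=0: VC-HIT | VC [8, 12]
  [12] addr=0x8e blk=8 s=0: VC-HIT | VC [6, 12]
  [13] addr=0x83 blk=8 s=0: L1-HIT | VC [6, 12]
  [14] addr=0x84 blk=8 s=0: L1-HIT | VC [6, 12]

VC = [6, 12]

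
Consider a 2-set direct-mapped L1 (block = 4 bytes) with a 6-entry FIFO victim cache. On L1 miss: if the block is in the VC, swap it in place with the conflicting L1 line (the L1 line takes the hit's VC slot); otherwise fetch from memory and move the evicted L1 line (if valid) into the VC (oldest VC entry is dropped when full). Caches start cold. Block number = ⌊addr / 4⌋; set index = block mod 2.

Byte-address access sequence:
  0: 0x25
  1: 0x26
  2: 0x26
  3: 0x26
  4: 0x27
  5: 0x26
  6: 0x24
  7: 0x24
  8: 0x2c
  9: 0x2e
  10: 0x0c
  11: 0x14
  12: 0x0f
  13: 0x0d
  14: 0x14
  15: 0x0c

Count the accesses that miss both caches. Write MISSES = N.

#0 0x25→b9/s1 MISS; vc=[]
#1 0x26→b9/s1 L1-HIT; vc=[]
#2 0x26→b9/s1 L1-HIT; vc=[]
#3 0x26→b9/s1 L1-HIT; vc=[]
#4 0x27→b9/s1 L1-HIT; vc=[]
#5 0x26→b9/s1 L1-HIT; vc=[]
#6 0x24→b9/s1 L1-HIT; vc=[]
#7 0x24→b9/s1 L1-HIT; vc=[]
#8 0x2c→b11/s1 MISS; vc=[9]
#9 0x2e→b11/s1 L1-HIT; vc=[9]
#10 0xc→b3/s1 MISS; vc=[9,11]
#11 0x14→b5/s1 MISS; vc=[9,11,3]
#12 0xf→b3/s1 VC-HIT; vc=[9,11,5]
#13 0xd→b3/s1 L1-HIT; vc=[9,11,5]
#14 0x14→b5/s1 VC-HIT; vc=[9,11,3]
#15 0xc→b3/s1 VC-HIT; vc=[9,11,5]

MISSES = 4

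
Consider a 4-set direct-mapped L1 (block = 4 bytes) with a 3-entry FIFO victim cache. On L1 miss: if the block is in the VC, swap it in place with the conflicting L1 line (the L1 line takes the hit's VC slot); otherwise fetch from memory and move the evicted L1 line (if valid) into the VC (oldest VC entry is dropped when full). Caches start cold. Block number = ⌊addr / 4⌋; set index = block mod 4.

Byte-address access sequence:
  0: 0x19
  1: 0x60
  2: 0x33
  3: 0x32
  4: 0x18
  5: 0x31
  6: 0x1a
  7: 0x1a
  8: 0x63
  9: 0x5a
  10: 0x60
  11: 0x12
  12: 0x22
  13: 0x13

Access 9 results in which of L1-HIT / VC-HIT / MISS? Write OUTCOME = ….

OUTCOME = MISS

#0 0x19→b6/s2 MISS; vc=[]
#1 0x60→b24/s0 MISS; vc=[]
#2 0x33→b12/s0 MISS; vc=[24]
#3 0x32→b12/s0 L1-HIT; vc=[24]
#4 0x18→b6/s2 L1-HIT; vc=[24]
#5 0x31→b12/s0 L1-HIT; vc=[24]
#6 0x1a→b6/s2 L1-HIT; vc=[24]
#7 0x1a→b6/s2 L1-HIT; vc=[24]
#8 0x63→b24/s0 VC-HIT; vc=[12]
#9 0x5a→b22/s2 MISS; vc=[12,6]
#10 0x60→b24/s0 L1-HIT; vc=[12,6]
#11 0x12→b4/s0 MISS; vc=[12,6,24]
#12 0x22→b8/s0 MISS; vc=[6,24,4]
#13 0x13→b4/s0 VC-HIT; vc=[6,24,8]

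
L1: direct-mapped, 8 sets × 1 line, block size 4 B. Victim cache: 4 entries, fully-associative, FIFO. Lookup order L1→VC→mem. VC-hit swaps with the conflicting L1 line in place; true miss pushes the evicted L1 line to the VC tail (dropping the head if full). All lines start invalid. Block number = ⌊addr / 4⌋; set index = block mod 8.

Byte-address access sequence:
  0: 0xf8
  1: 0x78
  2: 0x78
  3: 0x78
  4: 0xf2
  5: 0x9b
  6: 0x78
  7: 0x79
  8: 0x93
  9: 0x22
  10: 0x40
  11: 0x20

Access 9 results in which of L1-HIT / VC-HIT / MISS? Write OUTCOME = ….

OUTCOME = MISS

#0 0xf8→b62/s6 MISS; vc=[]
#1 0x78→b30/s6 MISS; vc=[62]
#2 0x78→b30/s6 L1-HIT; vc=[62]
#3 0x78→b30/s6 L1-HIT; vc=[62]
#4 0xf2→b60/s4 MISS; vc=[62]
#5 0x9b→b38/s6 MISS; vc=[62,30]
#6 0x78→b30/s6 VC-HIT; vc=[62,38]
#7 0x79→b30/s6 L1-HIT; vc=[62,38]
#8 0x93→b36/s4 MISS; vc=[62,38,60]
#9 0x22→b8/s0 MISS; vc=[62,38,60]
#10 0x40→b16/s0 MISS; vc=[62,38,60,8]
#11 0x20→b8/s0 VC-HIT; vc=[62,38,60,16]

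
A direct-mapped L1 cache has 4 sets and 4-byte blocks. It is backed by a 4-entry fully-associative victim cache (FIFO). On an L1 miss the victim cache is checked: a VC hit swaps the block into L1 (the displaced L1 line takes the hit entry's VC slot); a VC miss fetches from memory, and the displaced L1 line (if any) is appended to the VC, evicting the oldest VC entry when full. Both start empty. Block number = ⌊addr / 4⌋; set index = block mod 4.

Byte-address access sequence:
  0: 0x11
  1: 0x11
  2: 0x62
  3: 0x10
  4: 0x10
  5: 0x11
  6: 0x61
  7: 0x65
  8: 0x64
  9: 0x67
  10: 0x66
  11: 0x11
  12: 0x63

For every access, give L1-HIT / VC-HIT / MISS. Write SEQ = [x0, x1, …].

0: 0x11 (blk 4, set 0) → MISS  vc=[]
1: 0x11 (blk 4, set 0) → L1-HIT  vc=[]
2: 0x62 (blk 24, set 0) → MISS  vc=[4]
3: 0x10 (blk 4, set 0) → VC-HIT  vc=[24]
4: 0x10 (blk 4, set 0) → L1-HIT  vc=[24]
5: 0x11 (blk 4, set 0) → L1-HIT  vc=[24]
6: 0x61 (blk 24, set 0) → VC-HIT  vc=[4]
7: 0x65 (blk 25, set 1) → MISS  vc=[4]
8: 0x64 (blk 25, set 1) → L1-HIT  vc=[4]
9: 0x67 (blk 25, set 1) → L1-HIT  vc=[4]
10: 0x66 (blk 25, set 1) → L1-HIT  vc=[4]
11: 0x11 (blk 4, set 0) → VC-HIT  vc=[24]
12: 0x63 (blk 24, set 0) → VC-HIT  vc=[4]

SEQ = [MISS, L1-HIT, MISS, VC-HIT, L1-HIT, L1-HIT, VC-HIT, MISS, L1-HIT, L1-HIT, L1-HIT, VC-HIT, VC-HIT]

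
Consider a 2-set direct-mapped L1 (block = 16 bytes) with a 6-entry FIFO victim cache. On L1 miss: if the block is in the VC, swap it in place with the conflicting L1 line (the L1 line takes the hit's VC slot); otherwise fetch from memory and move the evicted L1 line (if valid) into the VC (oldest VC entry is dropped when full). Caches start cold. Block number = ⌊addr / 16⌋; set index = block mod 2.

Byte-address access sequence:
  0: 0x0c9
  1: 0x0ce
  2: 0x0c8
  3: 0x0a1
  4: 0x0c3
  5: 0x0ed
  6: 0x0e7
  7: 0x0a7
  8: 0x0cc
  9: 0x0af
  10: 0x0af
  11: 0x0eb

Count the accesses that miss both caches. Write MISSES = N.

MISSES = 3

0: 0xc9 (blk 12, set 0) → MISS  vc=[]
1: 0xce (blk 12, set 0) → L1-HIT  vc=[]
2: 0xc8 (blk 12, set 0) → L1-HIT  vc=[]
3: 0xa1 (blk 10, set 0) → MISS  vc=[12]
4: 0xc3 (blk 12, set 0) → VC-HIT  vc=[10]
5: 0xed (blk 14, set 0) → MISS  vc=[10, 12]
6: 0xe7 (blk 14, set 0) → L1-HIT  vc=[10, 12]
7: 0xa7 (blk 10, set 0) → VC-HIT  vc=[14, 12]
8: 0xcc (blk 12, set 0) → VC-HIT  vc=[14, 10]
9: 0xaf (blk 10, set 0) → VC-HIT  vc=[14, 12]
10: 0xaf (blk 10, set 0) → L1-HIT  vc=[14, 12]
11: 0xeb (blk 14, set 0) → VC-HIT  vc=[10, 12]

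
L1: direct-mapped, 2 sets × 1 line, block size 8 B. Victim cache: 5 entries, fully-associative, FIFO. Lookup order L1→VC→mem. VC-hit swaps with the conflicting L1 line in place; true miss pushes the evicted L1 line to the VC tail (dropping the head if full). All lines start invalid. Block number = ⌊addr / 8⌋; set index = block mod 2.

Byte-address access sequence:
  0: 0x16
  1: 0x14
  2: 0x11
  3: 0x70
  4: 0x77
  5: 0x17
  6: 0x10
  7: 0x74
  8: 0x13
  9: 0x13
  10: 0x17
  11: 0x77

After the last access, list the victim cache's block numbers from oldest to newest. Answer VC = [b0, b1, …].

  [0] addr=0x16 blk=2 s=0: MISS | VC []
  [1] addr=0x14 blk=2 s=0: L1-HIT | VC []
  [2] addr=0x11 blk=2 s=0: L1-HIT | VC []
  [3] addr=0x70 blk=14 s=0: MISS | VC [2]
  [4] addr=0x77 blk=14 s=0: L1-HIT | VC [2]
  [5] addr=0x17 blk=2 s=0: VC-HIT | VC [14]
  [6] addr=0x10 blk=2 s=0: L1-HIT | VC [14]
  [7] addr=0x74 blk=14 s=0: VC-HIT | VC [2]
  [8] addr=0x13 blk=2 s=0: VC-HIT | VC [14]
  [9] addr=0x13 blk=2 s=0: L1-HIT | VC [14]
  [10] addr=0x17 blk=2 s=0: L1-HIT | VC [14]
  [11] addr=0x77 blk=14 s=0: VC-HIT | VC [2]

VC = [2]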